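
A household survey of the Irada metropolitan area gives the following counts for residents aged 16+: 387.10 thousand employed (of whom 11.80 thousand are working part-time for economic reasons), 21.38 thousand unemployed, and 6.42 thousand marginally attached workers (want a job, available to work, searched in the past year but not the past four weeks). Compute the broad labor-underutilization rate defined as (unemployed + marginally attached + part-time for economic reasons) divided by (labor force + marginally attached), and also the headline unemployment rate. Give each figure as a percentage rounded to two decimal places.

Broad underutilization rate ≈ 9.54%; headline unemployment rate ≈ 5.23%.

Labor force = 387.10 + 21.38 = 408.48 thousand.
Numerator = 21.38 + 6.42 + 11.80 = 39.60 thousand.
Denominator = 408.48 + 6.42 = 414.90 thousand.
Broad rate = 39.60 / 414.90 = 9.54%.
Headline unemployment rate = 21.38 / 408.48 = 5.23%.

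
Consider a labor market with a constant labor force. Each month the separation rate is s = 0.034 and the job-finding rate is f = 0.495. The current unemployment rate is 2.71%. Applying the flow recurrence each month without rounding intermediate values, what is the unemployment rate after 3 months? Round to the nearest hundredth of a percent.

With a fixed labor force, u_{t+1} = u_t + s·(1−u_t) − f·u_t = u_t·(1−s−f) + s.
Here 1−s−f = 0.471 and s = 0.034.
u_1 = 0.027100 × 0.471 + 0.034 = 0.046764.
u_2 = 0.046764 × 0.471 + 0.034 = 0.056026.
u_3 = 0.056026 × 0.471 + 0.034 = 0.060388.

Unemployment rate after three months ≈ 6.04%.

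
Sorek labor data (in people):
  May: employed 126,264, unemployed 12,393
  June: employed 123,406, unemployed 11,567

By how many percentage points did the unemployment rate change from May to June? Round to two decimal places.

May: labor force = 126,264 + 12,393 = 138,657; u = 12,393/138,657 = 8.94%.
June: labor force = 123,406 + 11,567 = 134,973; u = 11,567/134,973 = 8.57%.
Change = 8.57% − 8.94% = −0.37 pp.

The unemployment rate changed by −0.37 percentage points.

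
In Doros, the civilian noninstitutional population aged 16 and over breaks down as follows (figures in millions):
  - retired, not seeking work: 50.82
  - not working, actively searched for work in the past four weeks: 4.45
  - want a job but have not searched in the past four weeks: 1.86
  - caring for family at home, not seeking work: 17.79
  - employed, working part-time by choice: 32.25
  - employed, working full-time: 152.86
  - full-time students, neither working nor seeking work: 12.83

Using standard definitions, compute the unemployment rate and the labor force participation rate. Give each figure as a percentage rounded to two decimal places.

Unemployment rate ≈ 2.35%; labor force participation rate ≈ 69.47%.

Employed = 32.25 + 152.86 = 185.11 million.
Unemployed = 4.45 million.
Labor force = 185.11 + 4.45 = 189.56 million.
Not in labor force = 50.82 + 1.86 + 17.79 + 12.83 = 83.30 million (those not working and not actively searching are outside the labor force — including those who want a job but have given up searching).
Civilian working-age population = 189.56 + 83.30 = 272.86 million.
Unemployment rate = 4.45 / 189.56 = 2.35%.
Labor force participation rate = 189.56 / 272.86 = 69.47%.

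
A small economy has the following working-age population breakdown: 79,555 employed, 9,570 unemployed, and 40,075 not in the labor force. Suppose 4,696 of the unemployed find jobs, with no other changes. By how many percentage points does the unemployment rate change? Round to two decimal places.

The unemployment rate changes by −5.27 percentage points.

Initially, labor force = 79,555 + 9,570 = 89,125, so u = 9,570/89,125 = 10.74%.
After the change, unemployed falls and employed rises by 4,696; labor force unchanged → E = 84,251, U = 4,874, labor force = 89,125.
New unemployment rate = 4,874 / 89,125 = 5.47%.
Change = 5.47% − 10.74% = −5.27 percentage points.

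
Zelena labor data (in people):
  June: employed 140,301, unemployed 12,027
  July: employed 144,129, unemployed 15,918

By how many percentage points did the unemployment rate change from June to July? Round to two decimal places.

June: labor force = 140,301 + 12,027 = 152,328; u = 12,027/152,328 = 7.90%.
July: labor force = 144,129 + 15,918 = 160,047; u = 15,918/160,047 = 9.95%.
Change = 9.95% − 7.90% = +2.05 pp.

The unemployment rate changed by +2.05 percentage points.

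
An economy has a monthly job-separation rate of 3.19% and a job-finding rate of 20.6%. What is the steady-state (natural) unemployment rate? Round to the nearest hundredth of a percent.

Steady-state unemployment rate ≈ 13.41%.

At steady state the flows balance: s·E = f·U, so U/(E+U) = s/(s+f).
u* = 3.19 / (3.19 + 20.6) = 3.19 / 23.79 = 13.41%.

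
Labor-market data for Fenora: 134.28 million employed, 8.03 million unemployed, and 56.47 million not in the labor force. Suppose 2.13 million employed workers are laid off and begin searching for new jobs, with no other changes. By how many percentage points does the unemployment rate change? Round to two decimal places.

Initially, labor force = 134.28 + 8.03 = 142.31 million, so u = 8.03/142.31 = 5.64%.
After the change, employed falls and unemployed rises by 2.13; labor force unchanged → E = 132.15, U = 10.16, labor force = 142.31 million.
New unemployment rate = 10.16 / 142.31 = 7.14%.
Change = 7.14% − 5.64% = +1.50 percentage points.

The unemployment rate changes by +1.50 percentage points.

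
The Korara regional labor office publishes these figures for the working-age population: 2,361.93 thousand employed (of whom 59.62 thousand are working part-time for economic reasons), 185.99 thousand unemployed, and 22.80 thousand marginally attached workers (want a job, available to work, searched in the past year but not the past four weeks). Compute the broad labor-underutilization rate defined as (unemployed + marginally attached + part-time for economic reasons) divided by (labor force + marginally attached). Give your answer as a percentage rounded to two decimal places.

Labor force = 2,361.93 + 185.99 = 2,547.92 thousand.
Numerator = 185.99 + 22.80 + 59.62 = 268.41 thousand.
Denominator = 2,547.92 + 22.80 = 2,570.72 thousand.
Broad rate = 268.41 / 2,570.72 = 10.44%.

Broad underutilization rate ≈ 10.44%.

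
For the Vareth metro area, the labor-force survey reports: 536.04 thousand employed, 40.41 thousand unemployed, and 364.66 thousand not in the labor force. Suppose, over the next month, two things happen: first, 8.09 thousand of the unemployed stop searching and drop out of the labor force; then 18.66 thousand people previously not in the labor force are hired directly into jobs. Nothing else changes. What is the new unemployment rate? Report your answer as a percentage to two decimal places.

Initially, labor force = 536.04 + 40.41 = 576.45 thousand, so u = 40.41/576.45 = 7.01%.
After the first change, unemployed and labor force both fall by 8.09 → E = 536.04, U = 32.32, labor force = 568.36 thousand.
After the second change, employed and labor force both rise by 18.66; unemployed unchanged → E = 554.70, U = 32.32, labor force = 587.02 thousand.
New unemployment rate = 32.32 / 587.02 = 5.51%.

New unemployment rate ≈ 5.51%.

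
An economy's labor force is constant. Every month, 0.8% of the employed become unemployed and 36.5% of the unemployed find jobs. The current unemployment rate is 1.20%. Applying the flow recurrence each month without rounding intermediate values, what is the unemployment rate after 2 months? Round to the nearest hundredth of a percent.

With a fixed labor force, u_{t+1} = u_t + s·(1−u_t) − f·u_t = u_t·(1−s−f) + s.
Here 1−s−f = 0.627 and s = 0.008.
u_1 = 0.012000 × 0.627 + 0.008 = 0.015524.
u_2 = 0.015524 × 0.627 + 0.008 = 0.017734.

Unemployment rate after two months ≈ 1.77%.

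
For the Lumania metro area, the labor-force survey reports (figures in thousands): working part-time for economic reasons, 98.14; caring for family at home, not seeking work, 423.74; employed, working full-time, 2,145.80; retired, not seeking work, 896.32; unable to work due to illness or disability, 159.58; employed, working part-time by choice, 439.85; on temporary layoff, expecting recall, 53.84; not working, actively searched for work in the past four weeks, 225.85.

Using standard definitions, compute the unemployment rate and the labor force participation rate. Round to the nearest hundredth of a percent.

Employed = 98.14 + 2,145.80 + 439.85 = 2,683.79 thousand (anyone who worked, including part-time for economic reasons, counts as employed).
Unemployed = 53.84 + 225.85 = 279.69 thousand (jobless and actively searching, or on temporary layoff).
Labor force = 2,683.79 + 279.69 = 2,963.48 thousand.
Not in labor force = 423.74 + 896.32 + 159.58 = 1,479.64 thousand (those not working and not actively searching are outside the labor force).
Civilian working-age population = 2,963.48 + 1,479.64 = 4,443.12 thousand.
Unemployment rate = 279.69 / 2,963.48 = 9.44%.
Labor force participation rate = 2,963.48 / 4,443.12 = 66.70%.

Unemployment rate ≈ 9.44%; labor force participation rate ≈ 66.70%.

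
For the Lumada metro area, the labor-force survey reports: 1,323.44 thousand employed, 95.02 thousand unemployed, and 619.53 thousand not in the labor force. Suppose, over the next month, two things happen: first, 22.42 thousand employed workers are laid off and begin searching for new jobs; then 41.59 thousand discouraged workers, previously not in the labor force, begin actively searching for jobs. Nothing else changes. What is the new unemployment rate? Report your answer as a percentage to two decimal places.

New unemployment rate ≈ 10.89%.

Initially, labor force = 1,323.44 + 95.02 = 1,418.46 thousand, so u = 95.02/1,418.46 = 6.70%.
After the first change, employed falls and unemployed rises by 22.42; labor force unchanged → E = 1,301.02, U = 117.44, labor force = 1,418.46 thousand.
After the second change, unemployed and labor force both rise by 41.59 → E = 1,301.02, U = 159.03, labor force = 1,460.05 thousand.
New unemployment rate = 159.03 / 1,460.05 = 10.89%.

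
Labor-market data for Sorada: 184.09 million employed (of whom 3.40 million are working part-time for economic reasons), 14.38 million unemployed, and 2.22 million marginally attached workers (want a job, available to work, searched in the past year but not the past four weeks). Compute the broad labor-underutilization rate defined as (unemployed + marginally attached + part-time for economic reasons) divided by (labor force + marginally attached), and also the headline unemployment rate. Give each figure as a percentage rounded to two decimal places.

Broad underutilization rate ≈ 9.97%; headline unemployment rate ≈ 7.25%.

Labor force = 184.09 + 14.38 = 198.47 million.
Numerator = 14.38 + 2.22 + 3.40 = 20.00 million.
Denominator = 198.47 + 2.22 = 200.69 million.
Broad rate = 20.00 / 200.69 = 9.97%.
Headline unemployment rate = 14.38 / 198.47 = 7.25%.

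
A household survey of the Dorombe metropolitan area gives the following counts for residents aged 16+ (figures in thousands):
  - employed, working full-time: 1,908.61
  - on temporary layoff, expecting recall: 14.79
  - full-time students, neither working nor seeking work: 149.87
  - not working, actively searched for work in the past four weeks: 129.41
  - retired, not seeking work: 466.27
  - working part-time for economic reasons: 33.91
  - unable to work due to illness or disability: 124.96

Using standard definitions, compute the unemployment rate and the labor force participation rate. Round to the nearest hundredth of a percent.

Employed = 1,908.61 + 33.91 = 1,942.52 thousand (anyone who worked, including part-time for economic reasons, counts as employed).
Unemployed = 14.79 + 129.41 = 144.20 thousand (jobless and actively searching, or on temporary layoff).
Labor force = 1,942.52 + 144.20 = 2,086.72 thousand.
Not in labor force = 149.87 + 466.27 + 124.96 = 741.10 thousand (those not working and not actively searching are outside the labor force).
Civilian working-age population = 2,086.72 + 741.10 = 2,827.82 thousand.
Unemployment rate = 144.20 / 2,086.72 = 6.91%.
Labor force participation rate = 2,086.72 / 2,827.82 = 73.79%.

Unemployment rate ≈ 6.91%; labor force participation rate ≈ 73.79%.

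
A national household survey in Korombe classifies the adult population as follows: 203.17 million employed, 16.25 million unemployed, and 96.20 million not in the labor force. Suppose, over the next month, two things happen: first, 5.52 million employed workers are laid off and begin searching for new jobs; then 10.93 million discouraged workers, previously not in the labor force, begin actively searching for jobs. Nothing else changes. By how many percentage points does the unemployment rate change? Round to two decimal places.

Initially, labor force = 203.17 + 16.25 = 219.42 million, so u = 16.25/219.42 = 7.41%.
After the first change, employed falls and unemployed rises by 5.52; labor force unchanged → E = 197.65, U = 21.77, labor force = 219.42 million.
After the second change, unemployed and labor force both rise by 10.93 → E = 197.65, U = 32.70, labor force = 230.35 million.
New unemployment rate = 32.70 / 230.35 = 14.20%.
Change = 14.20% − 7.41% = +6.79 percentage points.

The unemployment rate changes by +6.79 percentage points.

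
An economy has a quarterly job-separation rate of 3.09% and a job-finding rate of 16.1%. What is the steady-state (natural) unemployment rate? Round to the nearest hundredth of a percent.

At steady state the flows balance: s·E = f·U, so U/(E+U) = s/(s+f).
u* = 3.09 / (3.09 + 16.1) = 3.09 / 19.19 = 16.10%.

Steady-state unemployment rate ≈ 16.10%.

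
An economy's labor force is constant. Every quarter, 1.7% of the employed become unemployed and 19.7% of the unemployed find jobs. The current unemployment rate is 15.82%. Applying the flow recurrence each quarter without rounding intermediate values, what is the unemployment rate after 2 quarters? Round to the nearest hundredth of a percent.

Unemployment rate after two quarters ≈ 12.81%.

With a fixed labor force, u_{t+1} = u_t + s·(1−u_t) − f·u_t = u_t·(1−s−f) + s.
Here 1−s−f = 0.786 and s = 0.017.
u_1 = 0.158200 × 0.786 + 0.017 = 0.141345.
u_2 = 0.141345 × 0.786 + 0.017 = 0.128097.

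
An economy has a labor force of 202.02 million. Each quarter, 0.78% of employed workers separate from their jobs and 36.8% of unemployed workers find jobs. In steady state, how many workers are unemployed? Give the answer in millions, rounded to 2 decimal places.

Steady-state unemployment rate u* = s/(s+f) = 0.78/(0.78+36.8) = 0.020756.
Unemployed = u* × labor force = 0.020756 × 202.02 ≈ 4.19 million.

About 4.19 million are unemployed in steady state.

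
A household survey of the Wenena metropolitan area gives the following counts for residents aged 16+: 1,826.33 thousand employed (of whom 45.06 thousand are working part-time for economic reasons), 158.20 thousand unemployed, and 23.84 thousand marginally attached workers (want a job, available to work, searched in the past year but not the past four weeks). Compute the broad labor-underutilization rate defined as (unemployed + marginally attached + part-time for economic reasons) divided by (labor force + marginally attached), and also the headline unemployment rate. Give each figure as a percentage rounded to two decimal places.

Broad underutilization rate ≈ 11.31%; headline unemployment rate ≈ 7.97%.

Labor force = 1,826.33 + 158.20 = 1,984.53 thousand.
Numerator = 158.20 + 23.84 + 45.06 = 227.10 thousand.
Denominator = 1,984.53 + 23.84 = 2,008.37 thousand.
Broad rate = 227.10 / 2,008.37 = 11.31%.
Headline unemployment rate = 158.20 / 1,984.53 = 7.97%.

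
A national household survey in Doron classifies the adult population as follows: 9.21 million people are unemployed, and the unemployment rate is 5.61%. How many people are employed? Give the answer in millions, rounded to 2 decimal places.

Labor force = U / u = 9.21 / 0.0561 ≈ 164.17 million.
Employed = labor force − unemployed = 164.17 − 9.21 = 154.96 million.

About 154.96 million are employed.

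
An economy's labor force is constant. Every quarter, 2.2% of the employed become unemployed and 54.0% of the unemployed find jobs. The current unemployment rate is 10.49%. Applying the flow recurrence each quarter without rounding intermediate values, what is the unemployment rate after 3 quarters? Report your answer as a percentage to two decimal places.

With a fixed labor force, u_{t+1} = u_t + s·(1−u_t) − f·u_t = u_t·(1−s−f) + s.
Here 1−s−f = 0.438 and s = 0.022.
u_1 = 0.104900 × 0.438 + 0.022 = 0.067946.
u_2 = 0.067946 × 0.438 + 0.022 = 0.051760.
u_3 = 0.051760 × 0.438 + 0.022 = 0.044671.

Unemployment rate after three quarters ≈ 4.47%.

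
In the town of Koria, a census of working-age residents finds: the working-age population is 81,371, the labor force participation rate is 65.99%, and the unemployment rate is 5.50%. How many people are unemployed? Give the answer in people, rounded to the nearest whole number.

About 2,953 are unemployed.

Labor force = 0.6599 × 81,371 = 53,697.
Unemployed = 0.0550 × 53,697 ≈ 2,953.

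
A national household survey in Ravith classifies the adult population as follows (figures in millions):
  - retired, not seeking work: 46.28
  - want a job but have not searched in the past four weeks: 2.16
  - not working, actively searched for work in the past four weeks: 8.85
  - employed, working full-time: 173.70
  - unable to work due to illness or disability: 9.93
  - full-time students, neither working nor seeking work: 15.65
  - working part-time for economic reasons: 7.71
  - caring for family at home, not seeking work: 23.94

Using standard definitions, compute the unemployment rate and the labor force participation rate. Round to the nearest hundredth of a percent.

Unemployment rate ≈ 4.65%; labor force participation rate ≈ 66.01%.

Employed = 173.70 + 7.71 = 181.41 million (anyone who worked, including part-time for economic reasons, counts as employed).
Unemployed = 8.85 million.
Labor force = 181.41 + 8.85 = 190.26 million.
Not in labor force = 46.28 + 2.16 + 9.93 + 15.65 + 23.94 = 97.96 million (those not working and not actively searching are outside the labor force — including those who want a job but have given up searching).
Civilian working-age population = 190.26 + 97.96 = 288.22 million.
Unemployment rate = 8.85 / 190.26 = 4.65%.
Labor force participation rate = 190.26 / 288.22 = 66.01%.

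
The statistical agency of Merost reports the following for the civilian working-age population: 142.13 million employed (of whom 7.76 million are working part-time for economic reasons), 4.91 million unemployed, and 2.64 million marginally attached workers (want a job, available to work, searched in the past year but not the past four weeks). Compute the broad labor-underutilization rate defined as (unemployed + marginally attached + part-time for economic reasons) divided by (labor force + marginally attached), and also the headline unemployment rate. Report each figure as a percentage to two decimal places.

Labor force = 142.13 + 4.91 = 147.04 million.
Numerator = 4.91 + 2.64 + 7.76 = 15.31 million.
Denominator = 147.04 + 2.64 = 149.68 million.
Broad rate = 15.31 / 149.68 = 10.23%.
Headline unemployment rate = 4.91 / 147.04 = 3.34%.

Broad underutilization rate ≈ 10.23%; headline unemployment rate ≈ 3.34%.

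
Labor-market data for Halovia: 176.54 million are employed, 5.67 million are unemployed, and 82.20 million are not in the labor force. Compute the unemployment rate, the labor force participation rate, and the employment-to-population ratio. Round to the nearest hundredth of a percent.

Labor force = employed + unemployed = 176.54 + 5.67 = 182.21 million.
Working-age population = 182.21 + 82.20 = 264.41 million.
Unemployment rate = 5.67 / 182.21 = 3.11%.
Labor force participation rate = 182.21 / 264.41 = 68.91%.
Employment-population ratio = 176.54 / 264.41 = 66.77%.

Unemployment rate ≈ 3.11%; labor force participation rate ≈ 68.91%; employment-population ratio ≈ 66.77%.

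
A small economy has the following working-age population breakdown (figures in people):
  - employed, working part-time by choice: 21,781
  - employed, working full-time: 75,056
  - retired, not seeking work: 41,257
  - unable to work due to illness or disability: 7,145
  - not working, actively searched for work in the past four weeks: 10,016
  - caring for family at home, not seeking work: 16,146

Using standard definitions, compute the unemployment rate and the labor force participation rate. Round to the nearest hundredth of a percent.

Unemployment rate ≈ 9.37%; labor force participation rate ≈ 62.34%.

Employed = 21,781 + 75,056 = 96,837.
Unemployed = 10,016.
Labor force = 96,837 + 10,016 = 106,853.
Not in labor force = 41,257 + 7,145 + 16,146 = 64,548 (those not working and not actively searching are outside the labor force).
Civilian working-age population = 106,853 + 64,548 = 171,401.
Unemployment rate = 10,016 / 106,853 = 9.37%.
Labor force participation rate = 106,853 / 171,401 = 62.34%.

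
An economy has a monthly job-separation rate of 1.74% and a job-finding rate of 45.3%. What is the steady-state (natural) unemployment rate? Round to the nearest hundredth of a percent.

Steady-state unemployment rate ≈ 3.70%.

At steady state the flows balance: s·E = f·U, so U/(E+U) = s/(s+f).
u* = 1.74 / (1.74 + 45.3) = 1.74 / 47.04 = 3.70%.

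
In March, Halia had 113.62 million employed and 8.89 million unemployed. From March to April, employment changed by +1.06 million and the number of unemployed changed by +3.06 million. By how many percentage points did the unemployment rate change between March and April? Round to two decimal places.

The unemployment rate changed by +2.18 percentage points.

March: labor force = 113.62 + 8.89 = 122.51; u = 8.89/122.51 = 7.26%.
April: labor force = 114.68 + 11.95 = 126.63; u = 11.95/126.63 = 9.44%.
Change = 9.44% − 7.26% = +2.18 pp.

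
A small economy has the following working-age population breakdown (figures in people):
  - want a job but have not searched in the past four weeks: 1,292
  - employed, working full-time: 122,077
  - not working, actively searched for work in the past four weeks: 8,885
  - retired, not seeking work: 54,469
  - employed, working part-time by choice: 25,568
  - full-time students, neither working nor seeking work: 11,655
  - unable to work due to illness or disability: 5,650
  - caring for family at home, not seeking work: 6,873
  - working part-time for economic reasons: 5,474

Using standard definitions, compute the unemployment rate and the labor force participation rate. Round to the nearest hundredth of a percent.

Employed = 122,077 + 25,568 + 5,474 = 153,119 (anyone who worked, including part-time for economic reasons, counts as employed).
Unemployed = 8,885.
Labor force = 153,119 + 8,885 = 162,004.
Not in labor force = 1,292 + 54,469 + 11,655 + 5,650 + 6,873 = 79,939 (those not working and not actively searching are outside the labor force — including those who want a job but have given up searching).
Civilian working-age population = 162,004 + 79,939 = 241,943.
Unemployment rate = 8,885 / 162,004 = 5.48%.
Labor force participation rate = 162,004 / 241,943 = 66.96%.

Unemployment rate ≈ 5.48%; labor force participation rate ≈ 66.96%.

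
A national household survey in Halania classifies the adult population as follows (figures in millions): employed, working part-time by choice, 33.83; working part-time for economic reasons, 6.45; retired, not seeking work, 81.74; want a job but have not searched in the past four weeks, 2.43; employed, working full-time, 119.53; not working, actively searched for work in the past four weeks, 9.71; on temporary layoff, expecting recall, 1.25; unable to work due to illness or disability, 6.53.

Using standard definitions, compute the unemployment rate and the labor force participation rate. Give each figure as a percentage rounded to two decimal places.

Employed = 33.83 + 6.45 + 119.53 = 159.81 million (anyone who worked, including part-time for economic reasons, counts as employed).
Unemployed = 9.71 + 1.25 = 10.96 million (jobless and actively searching, or on temporary layoff).
Labor force = 159.81 + 10.96 = 170.77 million.
Not in labor force = 81.74 + 2.43 + 6.53 = 90.70 million (those not working and not actively searching are outside the labor force — including those who want a job but have given up searching).
Civilian working-age population = 170.77 + 90.70 = 261.47 million.
Unemployment rate = 10.96 / 170.77 = 6.42%.
Labor force participation rate = 170.77 / 261.47 = 65.31%.

Unemployment rate ≈ 6.42%; labor force participation rate ≈ 65.31%.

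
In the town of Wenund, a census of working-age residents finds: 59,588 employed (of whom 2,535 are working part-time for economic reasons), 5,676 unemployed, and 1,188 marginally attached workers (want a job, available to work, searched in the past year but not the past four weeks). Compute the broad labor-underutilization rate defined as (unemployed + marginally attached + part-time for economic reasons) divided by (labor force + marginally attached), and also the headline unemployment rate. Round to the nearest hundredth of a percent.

Labor force = 59,588 + 5,676 = 65,264.
Numerator = 5,676 + 1,188 + 2,535 = 9,399.
Denominator = 65,264 + 1,188 = 66,452.
Broad rate = 9,399 / 66,452 = 14.14%.
Headline unemployment rate = 5,676 / 65,264 = 8.70%.

Broad underutilization rate ≈ 14.14%; headline unemployment rate ≈ 8.70%.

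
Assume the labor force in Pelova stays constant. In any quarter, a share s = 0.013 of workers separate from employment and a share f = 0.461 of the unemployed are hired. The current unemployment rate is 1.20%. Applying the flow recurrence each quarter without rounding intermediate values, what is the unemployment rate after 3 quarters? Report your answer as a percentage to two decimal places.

With a fixed labor force, u_{t+1} = u_t + s·(1−u_t) − f·u_t = u_t·(1−s−f) + s.
Here 1−s−f = 0.526 and s = 0.013.
u_1 = 0.012000 × 0.526 + 0.013 = 0.019312.
u_2 = 0.019312 × 0.526 + 0.013 = 0.023158.
u_3 = 0.023158 × 0.526 + 0.013 = 0.025181.

Unemployment rate after three quarters ≈ 2.52%.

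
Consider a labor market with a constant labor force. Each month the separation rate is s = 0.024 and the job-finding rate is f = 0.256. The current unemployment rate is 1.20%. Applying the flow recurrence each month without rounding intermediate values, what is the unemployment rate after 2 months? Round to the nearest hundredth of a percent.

Unemployment rate after two months ≈ 4.75%.

With a fixed labor force, u_{t+1} = u_t + s·(1−u_t) − f·u_t = u_t·(1−s−f) + s.
Here 1−s−f = 0.720 and s = 0.024.
u_1 = 0.012000 × 0.720 + 0.024 = 0.032640.
u_2 = 0.032640 × 0.720 + 0.024 = 0.047501.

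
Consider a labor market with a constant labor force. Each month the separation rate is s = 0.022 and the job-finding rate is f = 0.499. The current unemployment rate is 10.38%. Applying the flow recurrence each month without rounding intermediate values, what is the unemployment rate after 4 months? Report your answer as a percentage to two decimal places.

With a fixed labor force, u_{t+1} = u_t + s·(1−u_t) − f·u_t = u_t·(1−s−f) + s.
Here 1−s−f = 0.479 and s = 0.022.
u_1 = 0.103800 × 0.479 + 0.022 = 0.071720.
u_2 = 0.071720 × 0.479 + 0.022 = 0.056354.
u_3 = 0.056354 × 0.479 + 0.022 = 0.048994.
u_4 = 0.048994 × 0.479 + 0.022 = 0.045468.

Unemployment rate after four months ≈ 4.55%.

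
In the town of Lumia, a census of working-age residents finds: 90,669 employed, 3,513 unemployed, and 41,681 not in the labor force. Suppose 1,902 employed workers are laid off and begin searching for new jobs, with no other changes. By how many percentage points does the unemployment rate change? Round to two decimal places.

Initially, labor force = 90,669 + 3,513 = 94,182, so u = 3,513/94,182 = 3.73%.
After the change, employed falls and unemployed rises by 1,902; labor force unchanged → E = 88,767, U = 5,415, labor force = 94,182.
New unemployment rate = 5,415 / 94,182 = 5.75%.
Change = 5.75% − 3.73% = +2.02 percentage points.

The unemployment rate changes by +2.02 percentage points.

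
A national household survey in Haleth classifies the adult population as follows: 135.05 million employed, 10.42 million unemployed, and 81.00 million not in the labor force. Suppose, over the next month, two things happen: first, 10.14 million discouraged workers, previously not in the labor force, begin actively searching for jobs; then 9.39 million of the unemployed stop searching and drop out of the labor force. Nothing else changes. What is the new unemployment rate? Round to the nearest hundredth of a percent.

New unemployment rate ≈ 7.64%.

Initially, labor force = 135.05 + 10.42 = 145.47 million, so u = 10.42/145.47 = 7.16%.
After the first change, unemployed and labor force both rise by 10.14 → E = 135.05, U = 20.56, labor force = 155.61 million.
After the second change, unemployed and labor force both fall by 9.39 → E = 135.05, U = 11.17, labor force = 146.22 million.
New unemployment rate = 11.17 / 146.22 = 7.64%.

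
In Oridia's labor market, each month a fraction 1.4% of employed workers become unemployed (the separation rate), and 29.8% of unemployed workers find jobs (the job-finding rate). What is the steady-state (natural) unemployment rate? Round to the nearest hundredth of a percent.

At steady state the flows balance: s·E = f·U, so U/(E+U) = s/(s+f).
u* = 1.4 / (1.4 + 29.8) = 1.4 / 31.20 = 4.49%.

Steady-state unemployment rate ≈ 4.49%.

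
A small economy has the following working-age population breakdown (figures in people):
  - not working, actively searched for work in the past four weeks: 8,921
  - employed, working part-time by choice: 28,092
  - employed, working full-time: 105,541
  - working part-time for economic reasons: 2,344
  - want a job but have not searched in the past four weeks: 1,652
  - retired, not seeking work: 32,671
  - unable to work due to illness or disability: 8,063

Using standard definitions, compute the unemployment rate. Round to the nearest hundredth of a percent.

Employed = 28,092 + 105,541 + 2,344 = 135,977 (anyone who worked, including part-time for economic reasons, counts as employed).
Unemployed = 8,921.
Labor force = 135,977 + 8,921 = 144,898.
Unemployment rate = 8,921 / 144,898 = 6.16%.

Unemployment rate ≈ 6.16%.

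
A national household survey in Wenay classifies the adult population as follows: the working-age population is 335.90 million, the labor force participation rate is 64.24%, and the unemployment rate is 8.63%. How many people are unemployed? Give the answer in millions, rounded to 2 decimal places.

About 18.62 million are unemployed.

Labor force = 0.6424 × 335.90 = 215.78 million.
Unemployed = 0.0863 × 215.78 ≈ 18.62 million.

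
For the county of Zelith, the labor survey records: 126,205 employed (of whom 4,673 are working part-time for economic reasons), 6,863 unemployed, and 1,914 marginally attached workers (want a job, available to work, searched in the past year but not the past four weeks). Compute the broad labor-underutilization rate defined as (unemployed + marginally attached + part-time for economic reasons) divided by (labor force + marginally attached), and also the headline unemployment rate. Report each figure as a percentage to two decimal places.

Labor force = 126,205 + 6,863 = 133,068.
Numerator = 6,863 + 1,914 + 4,673 = 13,450.
Denominator = 133,068 + 1,914 = 134,982.
Broad rate = 13,450 / 134,982 = 9.96%.
Headline unemployment rate = 6,863 / 133,068 = 5.16%.

Broad underutilization rate ≈ 9.96%; headline unemployment rate ≈ 5.16%.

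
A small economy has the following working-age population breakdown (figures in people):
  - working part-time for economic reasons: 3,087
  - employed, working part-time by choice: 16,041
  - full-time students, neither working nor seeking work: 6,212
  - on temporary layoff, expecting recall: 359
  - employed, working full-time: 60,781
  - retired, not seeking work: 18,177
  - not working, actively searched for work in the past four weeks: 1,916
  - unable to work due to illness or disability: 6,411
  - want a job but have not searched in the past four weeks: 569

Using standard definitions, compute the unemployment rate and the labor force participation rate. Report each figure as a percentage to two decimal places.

Employed = 3,087 + 16,041 + 60,781 = 79,909 (anyone who worked, including part-time for economic reasons, counts as employed).
Unemployed = 359 + 1,916 = 2,275 (jobless and actively searching, or on temporary layoff).
Labor force = 79,909 + 2,275 = 82,184.
Not in labor force = 6,212 + 18,177 + 6,411 + 569 = 31,369 (those not working and not actively searching are outside the labor force — including those who want a job but have given up searching).
Civilian working-age population = 82,184 + 31,369 = 113,553.
Unemployment rate = 2,275 / 82,184 = 2.77%.
Labor force participation rate = 82,184 / 113,553 = 72.38%.

Unemployment rate ≈ 2.77%; labor force participation rate ≈ 72.38%.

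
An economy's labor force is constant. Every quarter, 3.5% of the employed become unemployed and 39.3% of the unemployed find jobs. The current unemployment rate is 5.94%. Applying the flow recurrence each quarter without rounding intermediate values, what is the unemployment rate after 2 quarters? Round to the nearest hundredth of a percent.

Unemployment rate after two quarters ≈ 7.45%.

With a fixed labor force, u_{t+1} = u_t + s·(1−u_t) − f·u_t = u_t·(1−s−f) + s.
Here 1−s−f = 0.572 and s = 0.035.
u_1 = 0.059400 × 0.572 + 0.035 = 0.068977.
u_2 = 0.068977 × 0.572 + 0.035 = 0.074455.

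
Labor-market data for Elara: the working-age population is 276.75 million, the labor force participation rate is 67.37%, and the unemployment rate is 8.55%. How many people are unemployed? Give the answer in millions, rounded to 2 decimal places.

About 15.94 million are unemployed.

Labor force = 0.6737 × 276.75 = 186.45 million.
Unemployed = 0.0855 × 186.45 ≈ 15.94 million.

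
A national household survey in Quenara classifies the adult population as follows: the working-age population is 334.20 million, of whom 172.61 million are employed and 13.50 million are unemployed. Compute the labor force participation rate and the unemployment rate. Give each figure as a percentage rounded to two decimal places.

Labor force participation rate ≈ 55.69%; unemployment rate ≈ 7.25%.

Labor force = employed + unemployed = 172.61 + 13.50 = 186.11 million.
Unemployment rate = 13.50 / 186.11 = 7.25%.
Labor force participation rate = 186.11 / 334.20 = 55.69%.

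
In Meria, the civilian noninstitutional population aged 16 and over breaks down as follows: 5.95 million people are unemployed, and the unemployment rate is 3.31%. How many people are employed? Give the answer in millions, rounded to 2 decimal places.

About 173.81 million are employed.

Labor force = U / u = 5.95 / 0.0331 ≈ 179.76 million.
Employed = labor force − unemployed = 179.76 − 5.95 = 173.81 million.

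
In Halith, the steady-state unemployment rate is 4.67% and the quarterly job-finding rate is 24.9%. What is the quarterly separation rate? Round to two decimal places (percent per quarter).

From u* = s/(s+f): s = u·f/(1−u).
s = 0.0467 × 24.9 / (1 − 0.0467) = 1.1628 / 0.9533 ≈ 1.22% per quarter.

Separation rate ≈ 1.22% per quarter.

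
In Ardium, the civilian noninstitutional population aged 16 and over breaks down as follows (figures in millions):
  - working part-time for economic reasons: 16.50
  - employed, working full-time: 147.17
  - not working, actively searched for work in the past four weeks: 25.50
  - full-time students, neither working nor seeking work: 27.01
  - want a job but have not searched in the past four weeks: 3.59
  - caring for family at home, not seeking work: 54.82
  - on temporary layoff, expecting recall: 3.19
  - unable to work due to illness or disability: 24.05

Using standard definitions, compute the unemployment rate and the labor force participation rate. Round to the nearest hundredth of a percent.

Employed = 16.50 + 147.17 = 163.67 million (anyone who worked, including part-time for economic reasons, counts as employed).
Unemployed = 25.50 + 3.19 = 28.69 million (jobless and actively searching, or on temporary layoff).
Labor force = 163.67 + 28.69 = 192.36 million.
Not in labor force = 27.01 + 3.59 + 54.82 + 24.05 = 109.47 million (those not working and not actively searching are outside the labor force — including those who want a job but have given up searching).
Civilian working-age population = 192.36 + 109.47 = 301.83 million.
Unemployment rate = 28.69 / 192.36 = 14.91%.
Labor force participation rate = 192.36 / 301.83 = 63.73%.

Unemployment rate ≈ 14.91%; labor force participation rate ≈ 63.73%.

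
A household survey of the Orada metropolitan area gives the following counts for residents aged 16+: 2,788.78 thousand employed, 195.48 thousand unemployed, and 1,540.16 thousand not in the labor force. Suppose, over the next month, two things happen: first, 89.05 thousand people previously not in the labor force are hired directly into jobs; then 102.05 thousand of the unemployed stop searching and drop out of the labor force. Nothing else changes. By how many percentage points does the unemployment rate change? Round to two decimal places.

Initially, labor force = 2,788.78 + 195.48 = 2,984.26 thousand, so u = 195.48/2,984.26 = 6.55%.
After the first change, employed and labor force both rise by 89.05; unemployed unchanged → E = 2,877.83, U = 195.48, labor force = 3,073.31 thousand.
After the second change, unemployed and labor force both fall by 102.05 → E = 2,877.83, U = 93.43, labor force = 2,971.26 thousand.
New unemployment rate = 93.43 / 2,971.26 = 3.14%.
Change = 3.14% − 6.55% = −3.41 percentage points.

The unemployment rate changes by −3.41 percentage points.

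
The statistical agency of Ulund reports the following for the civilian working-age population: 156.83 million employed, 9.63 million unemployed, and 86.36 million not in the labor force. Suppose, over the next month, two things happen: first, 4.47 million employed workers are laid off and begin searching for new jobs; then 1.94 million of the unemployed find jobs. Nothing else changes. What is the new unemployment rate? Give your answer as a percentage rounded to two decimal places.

New unemployment rate ≈ 7.31%.

Initially, labor force = 156.83 + 9.63 = 166.46 million, so u = 9.63/166.46 = 5.79%.
After the first change, employed falls and unemployed rises by 4.47; labor force unchanged → E = 152.36, U = 14.10, labor force = 166.46 million.
After the second change, unemployed falls and employed rises by 1.94; labor force unchanged → E = 154.30, U = 12.16, labor force = 166.46 million.
New unemployment rate = 12.16 / 166.46 = 7.31%.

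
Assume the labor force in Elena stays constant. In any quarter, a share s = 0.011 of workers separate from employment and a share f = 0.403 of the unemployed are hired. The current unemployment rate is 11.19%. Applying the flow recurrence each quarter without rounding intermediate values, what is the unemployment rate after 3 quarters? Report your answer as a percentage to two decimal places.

Unemployment rate after three quarters ≈ 4.37%.

With a fixed labor force, u_{t+1} = u_t + s·(1−u_t) − f·u_t = u_t·(1−s−f) + s.
Here 1−s−f = 0.586 and s = 0.011.
u_1 = 0.111900 × 0.586 + 0.011 = 0.076573.
u_2 = 0.076573 × 0.586 + 0.011 = 0.055872.
u_3 = 0.055872 × 0.586 + 0.011 = 0.043741.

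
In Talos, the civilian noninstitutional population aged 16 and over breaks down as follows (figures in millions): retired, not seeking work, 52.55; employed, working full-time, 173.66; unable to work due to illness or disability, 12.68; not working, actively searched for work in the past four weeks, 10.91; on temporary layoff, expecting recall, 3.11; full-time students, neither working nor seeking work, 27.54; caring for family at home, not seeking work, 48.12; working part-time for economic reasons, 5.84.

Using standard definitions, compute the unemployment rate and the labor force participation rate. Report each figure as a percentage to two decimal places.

Employed = 173.66 + 5.84 = 179.50 million (anyone who worked, including part-time for economic reasons, counts as employed).
Unemployed = 10.91 + 3.11 = 14.02 million (jobless and actively searching, or on temporary layoff).
Labor force = 179.50 + 14.02 = 193.52 million.
Not in labor force = 52.55 + 12.68 + 27.54 + 48.12 = 140.89 million (those not working and not actively searching are outside the labor force).
Civilian working-age population = 193.52 + 140.89 = 334.41 million.
Unemployment rate = 14.02 / 193.52 = 7.24%.
Labor force participation rate = 193.52 / 334.41 = 57.87%.

Unemployment rate ≈ 7.24%; labor force participation rate ≈ 57.87%.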